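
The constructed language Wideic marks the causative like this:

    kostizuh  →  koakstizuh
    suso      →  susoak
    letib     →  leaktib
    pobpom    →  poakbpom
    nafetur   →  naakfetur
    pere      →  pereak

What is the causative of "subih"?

suakbih

pobpom and suso both have last vowel 'o' yet inflect differently (poakbpom, susoak), so the last vowel is not what conditions the rule; whether the stem ends in a vowel or a consonant is.
"subih" ends in a consonant. The stems ending in a consonant (kostizuh → koakstizuh, pobpom → poakbpom, letib → leaktib) insert -ak- after the first vowel.
So subih → suakbih.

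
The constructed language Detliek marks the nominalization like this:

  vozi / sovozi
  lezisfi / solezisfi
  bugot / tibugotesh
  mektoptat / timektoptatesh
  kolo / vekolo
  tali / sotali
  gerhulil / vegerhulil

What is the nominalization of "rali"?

sorali

bugot and kolo both have last vowel 'o' yet inflect differently (tibugotesh, vekolo), so the last vowel is not what conditions the rule; the final letter is.
"rali" ends in -i. The stems ending in -i (lezisfi → solezisfi, tali → sotali, vozi → sovozi) add the prefix so-.
So rali → sorali.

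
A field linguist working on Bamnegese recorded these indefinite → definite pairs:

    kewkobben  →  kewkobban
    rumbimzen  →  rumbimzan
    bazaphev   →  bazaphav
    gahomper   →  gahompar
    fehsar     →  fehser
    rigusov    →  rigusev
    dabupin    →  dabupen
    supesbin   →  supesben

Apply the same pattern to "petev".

petav

gahomper and fehsar both end in -r yet inflect differently (gahompar, fehser), so the final letter is not what conditions the rule; the last vowel is.
"petev" has last vowel 'e'. The stems whose last vowel is 'e' (kewkobben → kewkobban, rumbimzen → rumbimzan, bazaphev → bazaphav) change the last vowel to 'a'.
So petev → petav.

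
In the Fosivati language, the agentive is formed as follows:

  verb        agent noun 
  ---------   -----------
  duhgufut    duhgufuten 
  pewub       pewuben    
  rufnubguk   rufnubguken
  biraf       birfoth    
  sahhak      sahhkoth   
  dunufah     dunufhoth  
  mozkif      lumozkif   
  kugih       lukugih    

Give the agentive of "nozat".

noztoth

"nozat" has last vowel 'a'. The stems whose last vowel is 'a' (biraf → birfoth, sahhak → sahhkoth, dunufah → dunufhoth) delete the last vowel and add -oth.
So nozat → noztoth.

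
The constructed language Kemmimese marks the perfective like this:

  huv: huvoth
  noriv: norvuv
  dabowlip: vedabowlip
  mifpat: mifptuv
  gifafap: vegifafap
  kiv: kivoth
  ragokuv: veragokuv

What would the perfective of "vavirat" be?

vevavirat

kiv and noriv both end in -v yet inflect differently (kivoth, norvuv), so the final letter is not what conditions the rule; the number of vowels is.
"vavirat" has 3 vowels. The stems with 3 vowels (dabowlip → vedabowlip, gifafap → vegifafap, ragokuv → veragokuv) add the prefix ve-.
The other patterns: stems with 1 vowel add -oth; stems with 2 vowels delete the last vowel and add -uv.
So vavirat → vevavirat.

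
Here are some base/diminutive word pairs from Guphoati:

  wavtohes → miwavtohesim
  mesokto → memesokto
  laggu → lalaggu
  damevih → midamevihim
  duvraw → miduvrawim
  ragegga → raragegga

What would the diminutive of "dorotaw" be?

midorotawim

duvraw and ragegga both have last vowel 'a' yet inflect differently (miduvrawim, raragegga), so the last vowel is not what conditions the rule; whether the stem ends in a vowel or a consonant is.
"dorotaw" ends in a consonant. The stems ending in a consonant (damevih → midamevihim, wavtohes → miwavtohesim, duvraw → miduvrawim) add mi- … -im around the stem.
The other pattern: stems ending in a vowel repeat the first consonant+vowel as a prefix.
So dorotaw → midorotawim.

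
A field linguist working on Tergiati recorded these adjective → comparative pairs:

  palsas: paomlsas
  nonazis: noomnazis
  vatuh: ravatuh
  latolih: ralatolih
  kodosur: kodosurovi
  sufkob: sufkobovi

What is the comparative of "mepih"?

ramepih

nonazis and latolih both have last vowel 'i' yet inflect differently (noomnazis, ralatolih), so the last vowel is not what conditions the rule; the final letter is.
"mepih" ends in -h. The stems ending in -h (vatuh → ravatuh, latolih → ralatolih) add the prefix ra-.
The other patterns: stems ending in -s insert -om- after the first vowel; stems ending in -b or -r add -ovi.
So mepih → ramepih.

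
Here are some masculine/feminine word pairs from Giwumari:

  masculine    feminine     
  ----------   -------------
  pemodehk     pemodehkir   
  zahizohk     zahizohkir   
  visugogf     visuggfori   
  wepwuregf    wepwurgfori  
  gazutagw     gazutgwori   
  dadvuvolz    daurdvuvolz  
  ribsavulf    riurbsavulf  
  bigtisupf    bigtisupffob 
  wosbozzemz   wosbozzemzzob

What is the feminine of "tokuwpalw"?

visugogf and ribsavulf both end in -f yet inflect differently (visuggfori, riurbsavulf), so the final letter is not what conditions the rule; the second-to-last letter is.
"tokuwpalw" has second-to-last letter 'l'. The stems whose second-to-last letter is 'l' (dadvuvolz → daurdvuvolz, ribsavulf → riurbsavulf) insert -ur- after the first vowel.
The other patterns: stems whose second-to-last letter is 'h' add -ir; stems whose second-to-last letter is 'g' delete the last vowel and add -ori; stems whose second-to-last letter is 'm' or 'p' double the final consonant and add -ob.
So tokuwpalw → tourkuwpalw.

tourkuwpalw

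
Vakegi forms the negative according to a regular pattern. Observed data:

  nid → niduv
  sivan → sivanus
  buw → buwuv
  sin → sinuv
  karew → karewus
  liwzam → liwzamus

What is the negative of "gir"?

giruv

karew and buw both end in -w yet inflect differently (karewus, buwuv), so the final letter is not what conditions the rule; the number of vowels is.
"gir" has 1 vowel. The stems with 1 vowel (buw → buwuv, sin → sinuv, nid → niduv) add -uv.
The other pattern: stems with 2 vowels add -us.
So gir → giruv.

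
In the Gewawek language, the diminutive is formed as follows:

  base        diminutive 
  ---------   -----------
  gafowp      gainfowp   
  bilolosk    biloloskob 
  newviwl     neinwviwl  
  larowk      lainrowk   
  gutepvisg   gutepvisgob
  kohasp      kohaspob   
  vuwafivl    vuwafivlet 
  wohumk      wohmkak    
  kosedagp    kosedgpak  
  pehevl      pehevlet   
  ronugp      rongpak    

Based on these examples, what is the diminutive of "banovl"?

banovlet

vuwafivl and newviwl both end in -l yet inflect differently (vuwafivlet, neinwviwl), so the final letter is not what conditions the rule; the second-to-last letter is.
"banovl" has second-to-last letter 'v'. The stems whose second-to-last letter is 'v' (vuwafivl → vuwafivlet, pehevl → pehevlet) add -et.
So banovl → banovlet.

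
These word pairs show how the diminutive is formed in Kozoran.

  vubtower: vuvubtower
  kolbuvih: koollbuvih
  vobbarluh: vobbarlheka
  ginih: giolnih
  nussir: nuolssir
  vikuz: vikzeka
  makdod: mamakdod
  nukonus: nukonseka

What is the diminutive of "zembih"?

vobbarluh and ginih both end in -h yet inflect differently (vobbarlheka, giolnih), so the final letter is not what conditions the rule; the last vowel is.
"zembih" has last vowel 'i'. The stems whose last vowel is 'i' (ginih → giolnih, nussir → nuolssir, kolbuvih → koollbuvih) insert -ol- after the first vowel.
So zembih → zeolmbih.

zeolmbih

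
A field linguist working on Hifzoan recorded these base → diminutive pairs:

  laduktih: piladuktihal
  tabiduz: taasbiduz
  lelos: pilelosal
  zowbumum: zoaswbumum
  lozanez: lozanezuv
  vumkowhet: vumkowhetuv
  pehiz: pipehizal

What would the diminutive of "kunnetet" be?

kunnetetuv

lozanez and tabiduz both end in -z yet inflect differently (lozanezuv, taasbiduz), so the final letter is not what conditions the rule; the last vowel is.
"kunnetet" has last vowel 'e'. The stems whose last vowel is 'e' (lozanez → lozanezuv, vumkowhet → vumkowhetuv) add -uv.
So kunnetet → kunnetetuv.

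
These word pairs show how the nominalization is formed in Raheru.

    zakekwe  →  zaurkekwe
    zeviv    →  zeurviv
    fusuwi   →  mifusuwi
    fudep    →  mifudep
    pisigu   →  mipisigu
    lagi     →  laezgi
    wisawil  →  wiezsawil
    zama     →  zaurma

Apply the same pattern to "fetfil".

fusuwi and lagi both end in -i yet inflect differently (mifusuwi, laezgi), so the final letter is not what conditions the rule; the first letter is.
"fetfil" begins with f-. The stems beginning with f- (fusuwi → mifusuwi, fudep → mifudep) add the prefix mi-.
So fetfil → mifetfil.

mifetfil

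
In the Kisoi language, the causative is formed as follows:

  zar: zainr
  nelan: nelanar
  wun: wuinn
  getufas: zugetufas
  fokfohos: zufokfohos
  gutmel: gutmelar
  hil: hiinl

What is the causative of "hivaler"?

"hivaler" has 3 vowels. The stems with 3 vowels (fokfohos → zufokfohos, getufas → zugetufas) add the prefix zu-.
The other patterns: stems with 1 vowel insert -in- after the first vowel; stems with 2 vowels add -ar.
So hivaler → zuhivaler.

zuhivaler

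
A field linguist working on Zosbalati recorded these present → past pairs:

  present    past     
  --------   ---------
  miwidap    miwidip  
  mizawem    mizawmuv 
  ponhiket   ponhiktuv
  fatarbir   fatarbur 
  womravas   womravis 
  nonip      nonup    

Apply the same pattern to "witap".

witip

nonip and miwidap both end in -p yet inflect differently (nonup, miwidip), so the final letter is not what conditions the rule; the last vowel is.
"witap" has last vowel 'a'. The stems whose last vowel is 'a' (miwidap → miwidip, womravas → womravis) change the last vowel to 'i'.
The other patterns: stems whose last vowel is 'i' change the last vowel to 'u'; stems whose last vowel is 'e' delete the last vowel and add -uv.
So witap → witip.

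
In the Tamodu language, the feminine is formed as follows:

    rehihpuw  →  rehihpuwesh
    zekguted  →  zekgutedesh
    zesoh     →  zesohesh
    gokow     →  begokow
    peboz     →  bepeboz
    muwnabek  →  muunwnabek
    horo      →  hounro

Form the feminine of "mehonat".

meunhonat

rehihpuw and gokow both end in -w yet inflect differently (rehihpuwesh, begokow), so the final letter is not what conditions the rule; the first letter is.
"mehonat" begins with m-. The one such stem in the data (muwnabek → muunwnabek) inserts -un- after the first vowel (as does horo), so the same rule applies.
So mehonat → meunhonat.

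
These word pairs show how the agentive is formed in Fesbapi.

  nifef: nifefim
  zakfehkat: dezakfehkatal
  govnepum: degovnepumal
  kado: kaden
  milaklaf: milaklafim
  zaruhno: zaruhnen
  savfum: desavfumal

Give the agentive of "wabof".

"wabof" ends in -f. The stems ending in -f (nifef → nifefim, milaklaf → milaklafim) add -im.
The other patterns: stems ending in -o drop the final letter and add -en; stems ending in -m or -t add de- … -al around the stem.
So wabof → wabofim.

wabofim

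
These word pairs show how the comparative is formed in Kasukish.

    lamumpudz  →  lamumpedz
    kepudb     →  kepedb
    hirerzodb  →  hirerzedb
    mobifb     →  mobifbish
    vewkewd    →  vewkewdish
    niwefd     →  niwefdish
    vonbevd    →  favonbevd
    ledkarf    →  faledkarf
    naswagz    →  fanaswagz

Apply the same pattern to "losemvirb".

kepudb and mobifb both end in -b yet inflect differently (kepedb, mobifbish), so the final letter is not what conditions the rule; the second-to-last letter is.
"losemvirb" has second-to-last letter 'r'. The one such stem in the data (ledkarf → faledkarf) adds the prefix fa-, so the same rule applies.
So losemvirb → falosemvirb.

falosemvirb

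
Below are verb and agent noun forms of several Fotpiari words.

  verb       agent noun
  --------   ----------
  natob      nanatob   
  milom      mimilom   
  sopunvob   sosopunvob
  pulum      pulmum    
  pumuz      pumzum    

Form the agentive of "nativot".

nanativot

milom and pulum both end in -m yet inflect differently (mimilom, pulmum), so the final letter is not what conditions the rule; the last vowel is.
"nativot" has last vowel 'o'. The stems whose last vowel is 'o' (natob → nanatob, milom → mimilom, sopunvob → sosopunvob) repeat the first consonant+vowel as a prefix.
The other pattern: stems whose last vowel is 'u' delete the last vowel and add -um.
So nativot → nanativot.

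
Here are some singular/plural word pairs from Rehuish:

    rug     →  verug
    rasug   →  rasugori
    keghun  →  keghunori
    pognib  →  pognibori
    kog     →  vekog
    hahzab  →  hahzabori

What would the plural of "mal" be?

rasug and rug both end in -g yet inflect differently (rasugori, verug), so the final letter is not what conditions the rule; the number of vowels is.
"mal" has 1 vowel. The stems with 1 vowel (rug → verug, kog → vekog) add the prefix ve-.
The other pattern: stems with 2 vowels add -ori.
So mal → vemal.

vemal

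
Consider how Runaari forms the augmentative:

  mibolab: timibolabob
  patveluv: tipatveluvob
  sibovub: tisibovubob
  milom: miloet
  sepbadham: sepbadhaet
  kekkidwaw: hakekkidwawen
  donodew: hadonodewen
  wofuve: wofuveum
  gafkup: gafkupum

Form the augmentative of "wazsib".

tiwazsibob

"wazsib" ends in -b. The stems ending in -b (mibolab → timibolabob, sibovub → tisibovubob) add ti- … -ob around the stem.
So wazsib → tiwazsibob.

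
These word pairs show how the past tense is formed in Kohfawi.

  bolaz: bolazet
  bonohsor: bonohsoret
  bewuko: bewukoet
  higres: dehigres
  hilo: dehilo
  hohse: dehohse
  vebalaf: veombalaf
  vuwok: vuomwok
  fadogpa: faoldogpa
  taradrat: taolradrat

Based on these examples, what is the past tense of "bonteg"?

bewuko and hilo both end in -o yet inflect differently (bewukoet, dehilo), so the final letter is not what conditions the rule; the first letter is.
"bonteg" begins with b-. The stems beginning with b- (bolaz → bolazet, bonohsor → bonohsoret, bewuko → bewukoet) add -et.
So bonteg → bonteget.

bonteget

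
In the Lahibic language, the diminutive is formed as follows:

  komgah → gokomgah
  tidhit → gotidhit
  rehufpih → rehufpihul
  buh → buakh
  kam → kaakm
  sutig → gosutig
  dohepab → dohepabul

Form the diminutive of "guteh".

goguteh

"guteh" has 2 vowels. The stems with 2 vowels (komgah → gokomgah, tidhit → gotidhit, sutig → gosutig) add the prefix go-.
The other patterns: stems with 1 vowel insert -ak- after the first vowel; stems with 3 vowels add -ul.
So guteh → goguteh.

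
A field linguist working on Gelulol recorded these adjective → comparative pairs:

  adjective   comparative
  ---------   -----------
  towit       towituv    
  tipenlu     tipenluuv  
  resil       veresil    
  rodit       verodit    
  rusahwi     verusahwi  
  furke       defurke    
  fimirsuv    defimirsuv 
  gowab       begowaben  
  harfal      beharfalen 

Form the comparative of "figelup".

defigelup

"figelup" begins with f-. The stems beginning with f- (furke → defurke, fimirsuv → defimirsuv) add the prefix de-.
So figelup → defigelup.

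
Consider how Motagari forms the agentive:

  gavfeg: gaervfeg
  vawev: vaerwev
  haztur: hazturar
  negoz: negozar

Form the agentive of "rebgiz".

gavfeg and haztur both have 2 vowels yet inflect differently (gaervfeg, hazturar), so the number of vowels is not what conditions the rule; the final letter is.
"rebgiz" ends in -z. The one such stem in the data (negoz → negozar) adds -ar, so the same rule applies.
So rebgiz → rebgizar.

rebgizar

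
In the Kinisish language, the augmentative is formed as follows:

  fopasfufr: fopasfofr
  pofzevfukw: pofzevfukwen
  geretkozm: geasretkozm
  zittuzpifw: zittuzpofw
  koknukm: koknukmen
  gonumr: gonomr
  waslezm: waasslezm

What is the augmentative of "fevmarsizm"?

geretkozm and koknukm both end in -m yet inflect differently (geasretkozm, koknukmen), so the final letter is not what conditions the rule; the second-to-last letter is.
"fevmarsizm" has second-to-last letter 'z'. The stems whose second-to-last letter is 'z' (geretkozm → geasretkozm, waslezm → waasslezm) insert -as- after the first vowel.
So fevmarsizm → feasvmarsizm.

feasvmarsizm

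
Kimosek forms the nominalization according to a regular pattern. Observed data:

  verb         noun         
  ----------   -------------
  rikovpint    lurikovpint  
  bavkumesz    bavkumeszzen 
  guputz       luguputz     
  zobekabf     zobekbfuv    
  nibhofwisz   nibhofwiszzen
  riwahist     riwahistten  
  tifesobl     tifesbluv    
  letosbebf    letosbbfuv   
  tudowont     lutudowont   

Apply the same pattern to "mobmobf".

rikovpint and riwahist both end in -t yet inflect differently (lurikovpint, riwahistten), so the final letter is not what conditions the rule; the second-to-last letter is.
"mobmobf" has second-to-last letter 'b'. The stems whose second-to-last letter is 'b' (tifesobl → tifesbluv, zobekabf → zobekbfuv, letosbebf → letosbbfuv) delete the last vowel and add -uv.
The other patterns: stems whose second-to-last letter is 'n' or 't' add the prefix lu-; stems whose second-to-last letter is 's' double the final consonant and add -en.
So mobmobf → mobmbfuv.

mobmbfuv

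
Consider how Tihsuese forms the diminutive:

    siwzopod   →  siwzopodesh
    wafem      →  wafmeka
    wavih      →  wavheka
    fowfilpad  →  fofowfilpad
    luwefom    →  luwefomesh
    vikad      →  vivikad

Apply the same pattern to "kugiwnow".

kugiwnowesh

siwzopod and vikad both end in -d yet inflect differently (siwzopodesh, vivikad), so the final letter is not what conditions the rule; the last vowel is.
"kugiwnow" has last vowel 'o'. The stems whose last vowel is 'o' (siwzopod → siwzopodesh, luwefom → luwefomesh) add -esh.
So kugiwnow → kugiwnowesh.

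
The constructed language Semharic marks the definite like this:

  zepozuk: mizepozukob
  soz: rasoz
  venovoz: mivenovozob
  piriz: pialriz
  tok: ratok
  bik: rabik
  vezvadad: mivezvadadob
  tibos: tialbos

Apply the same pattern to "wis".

"wis" has 1 vowel. The stems with 1 vowel (bik → rabik, tok → ratok, soz → rasoz) add the prefix ra-.
The other patterns: stems with 2 vowels insert -al- after the first vowel; stems with 3 vowels add mi- … -ob around the stem.
So wis → rawis.

rawis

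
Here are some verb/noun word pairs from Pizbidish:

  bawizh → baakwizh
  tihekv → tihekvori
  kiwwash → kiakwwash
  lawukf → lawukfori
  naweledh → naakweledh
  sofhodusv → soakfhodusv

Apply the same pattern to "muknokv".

muknokvori

tihekv and sofhodusv both end in -v yet inflect differently (tihekvori, soakfhodusv), so the final letter is not what conditions the rule; the second-to-last letter is.
"muknokv" has second-to-last letter 'k'. The stems whose second-to-last letter is 'k' (tihekv → tihekvori, lawukf → lawukfori) add -ori.
The other pattern: stems whose second-to-last letter is 'd', 's' or 'z' insert -ak- after the first vowel.
So muknokv → muknokvori.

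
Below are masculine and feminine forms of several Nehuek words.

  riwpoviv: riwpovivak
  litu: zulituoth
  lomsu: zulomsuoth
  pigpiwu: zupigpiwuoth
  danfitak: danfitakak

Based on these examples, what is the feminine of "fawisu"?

danfitak and pigpiwu both have 3 vowels yet inflect differently (danfitakak, zupigpiwuoth), so the number of vowels is not what conditions the rule; whether the stem ends in a vowel or a consonant is.
"fawisu" ends in a vowel. The stems ending in a vowel (lomsu → zulomsuoth, pigpiwu → zupigpiwuoth, litu → zulituoth) add zu- … -oth around the stem.
The other pattern: stems ending in a consonant add -ak.
So fawisu → zufawisuoth.

zufawisuoth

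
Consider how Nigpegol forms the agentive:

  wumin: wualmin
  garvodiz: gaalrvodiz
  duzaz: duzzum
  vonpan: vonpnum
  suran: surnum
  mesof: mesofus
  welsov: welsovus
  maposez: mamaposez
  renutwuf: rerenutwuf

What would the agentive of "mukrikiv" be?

garvodiz and duzaz both end in -z yet inflect differently (gaalrvodiz, duzzum), so the final letter is not what conditions the rule; the last vowel is.
"mukrikiv" has last vowel 'i'. The stems whose last vowel is 'i' (wumin → wualmin, garvodiz → gaalrvodiz) insert -al- after the first vowel.
So mukrikiv → mualkrikiv.

mualkrikiv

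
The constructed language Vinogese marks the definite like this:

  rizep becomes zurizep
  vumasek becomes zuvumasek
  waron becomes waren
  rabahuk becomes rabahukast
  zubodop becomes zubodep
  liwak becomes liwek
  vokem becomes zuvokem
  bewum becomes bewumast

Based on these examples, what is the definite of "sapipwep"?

zusapipwep

bewum and vokem both end in -m yet inflect differently (bewumast, zuvokem), so the final letter is not what conditions the rule; the last vowel is.
"sapipwep" has last vowel 'e'. The stems whose last vowel is 'e' (rizep → zurizep, vokem → zuvokem, vumasek → zuvumasek) add the prefix zu-.
So sapipwep → zusapipwep.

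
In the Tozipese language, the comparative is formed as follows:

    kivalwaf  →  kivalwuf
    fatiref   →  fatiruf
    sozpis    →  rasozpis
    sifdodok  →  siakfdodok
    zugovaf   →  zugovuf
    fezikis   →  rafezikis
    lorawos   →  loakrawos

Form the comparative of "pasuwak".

pasuwuk

lorawos and sozpis both end in -s yet inflect differently (loakrawos, rasozpis), so the final letter is not what conditions the rule; the last vowel is.
"pasuwak" has last vowel 'a'. The stems whose last vowel is 'a' (zugovaf → zugovuf, kivalwaf → kivalwuf) change the last vowel to 'u'.
So pasuwak → pasuwuk.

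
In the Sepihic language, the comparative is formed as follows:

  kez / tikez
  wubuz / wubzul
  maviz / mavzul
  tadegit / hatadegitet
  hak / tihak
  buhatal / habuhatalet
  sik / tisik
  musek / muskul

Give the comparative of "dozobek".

"dozobek" has 3 vowels. The stems with 3 vowels (buhatal → habuhatalet, tadegit → hatadegitet) add ha- … -et around the stem.
The other patterns: stems with 1 vowel add the prefix ti-; stems with 2 vowels delete the last vowel and add -ul.
So dozobek → hadozobeket.

hadozobeket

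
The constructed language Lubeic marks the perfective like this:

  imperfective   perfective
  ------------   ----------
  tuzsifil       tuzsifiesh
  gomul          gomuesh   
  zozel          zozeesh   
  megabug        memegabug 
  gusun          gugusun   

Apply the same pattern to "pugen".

"pugen" ends in -n. The one such stem in the data (gusun → gugusun) repeats the first consonant+vowel as a prefix (as does megabug), so the same rule applies.
The other pattern: stems ending in -l drop the final letter and add -esh.
So pugen → pupugen.

pupugen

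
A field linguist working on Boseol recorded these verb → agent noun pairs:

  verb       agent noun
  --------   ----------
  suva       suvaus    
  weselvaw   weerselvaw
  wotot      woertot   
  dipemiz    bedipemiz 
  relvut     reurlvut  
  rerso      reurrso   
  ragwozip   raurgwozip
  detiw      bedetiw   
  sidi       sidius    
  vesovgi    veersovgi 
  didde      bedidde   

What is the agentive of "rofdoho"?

rourfdoho

detiw and weselvaw both end in -w yet inflect differently (bedetiw, weerselvaw), so the final letter is not what conditions the rule; the first letter is.
"rofdoho" begins with r-. The stems beginning with r- (ragwozip → raurgwozip, relvut → reurlvut, rerso → reurrso) insert -ur- after the first vowel.
So rofdoho → rourfdoho.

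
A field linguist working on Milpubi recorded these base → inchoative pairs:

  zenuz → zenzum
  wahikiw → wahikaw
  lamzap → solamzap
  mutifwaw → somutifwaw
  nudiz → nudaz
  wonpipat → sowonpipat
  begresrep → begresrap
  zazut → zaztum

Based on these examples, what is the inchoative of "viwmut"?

wonpipat and zazut both end in -t yet inflect differently (sowonpipat, zaztum), so the final letter is not what conditions the rule; the last vowel is.
"viwmut" has last vowel 'u'. The stems whose last vowel is 'u' (zenuz → zenzum, zazut → zaztum) delete the last vowel and add -um.
So viwmut → viwmtum.

viwmtum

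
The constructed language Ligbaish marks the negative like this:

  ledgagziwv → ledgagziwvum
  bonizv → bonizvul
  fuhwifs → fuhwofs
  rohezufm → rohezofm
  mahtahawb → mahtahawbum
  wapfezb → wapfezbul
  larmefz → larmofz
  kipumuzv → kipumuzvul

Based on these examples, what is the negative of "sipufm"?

"sipufm" has second-to-last letter 'f'. The stems whose second-to-last letter is 'f' (fuhwifs → fuhwofs, rohezufm → rohezofm, larmefz → larmofz) change the last vowel to 'o'.
The other patterns: stems whose second-to-last letter is 'z' add -ul; stems whose second-to-last letter is 'w' add -um.
So sipufm → sipofm.

sipofm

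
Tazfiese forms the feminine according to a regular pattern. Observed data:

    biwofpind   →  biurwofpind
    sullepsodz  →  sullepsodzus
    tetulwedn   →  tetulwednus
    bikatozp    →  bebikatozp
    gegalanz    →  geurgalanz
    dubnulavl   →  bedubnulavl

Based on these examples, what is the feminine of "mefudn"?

mefudnus

sullepsodz and gegalanz both end in -z yet inflect differently (sullepsodzus, geurgalanz), so the final letter is not what conditions the rule; the second-to-last letter is.
"mefudn" has second-to-last letter 'd'. The stems whose second-to-last letter is 'd' (tetulwedn → tetulwednus, sullepsodz → sullepsodzus) add -us.
The other patterns: stems whose second-to-last letter is 'n' insert -ur- after the first vowel; stems whose second-to-last letter is 'v' or 'z' add the prefix be-.
So mefudn → mefudnus.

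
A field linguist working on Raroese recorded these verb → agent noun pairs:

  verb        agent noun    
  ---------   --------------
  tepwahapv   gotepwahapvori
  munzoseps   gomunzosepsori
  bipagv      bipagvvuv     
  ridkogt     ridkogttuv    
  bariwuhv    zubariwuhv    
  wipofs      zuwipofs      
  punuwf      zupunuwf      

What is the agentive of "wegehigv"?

tepwahapv and bipagv both end in -v yet inflect differently (gotepwahapvori, bipagvvuv), so the final letter is not what conditions the rule; the second-to-last letter is.
"wegehigv" has second-to-last letter 'g'. The stems whose second-to-last letter is 'g' (bipagv → bipagvvuv, ridkogt → ridkogttuv) double the final consonant and add -uv.
So wegehigv → wegehigvvuv.

wegehigvvuv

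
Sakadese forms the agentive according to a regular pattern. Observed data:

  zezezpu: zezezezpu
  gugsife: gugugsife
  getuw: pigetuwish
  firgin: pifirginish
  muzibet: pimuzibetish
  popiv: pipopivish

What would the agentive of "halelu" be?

hahalelu

zezezpu and getuw both have last vowel 'u' yet inflect differently (zezezezpu, pigetuwish), so the last vowel is not what conditions the rule; whether the stem ends in a vowel or a consonant is.
"halelu" ends in a vowel. The stems ending in a vowel (zezezpu → zezezezpu, gugsife → gugugsife) repeat the first consonant+vowel as a prefix.
So halelu → hahalelu.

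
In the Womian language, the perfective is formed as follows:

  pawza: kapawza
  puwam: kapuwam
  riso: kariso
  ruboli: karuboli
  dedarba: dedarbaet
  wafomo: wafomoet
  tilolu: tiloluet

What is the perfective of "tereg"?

"tereg" begins with t-. The one such stem in the data (tilolu → tiloluet) adds -et, so the same rule applies.
So tereg → tereget.

tereget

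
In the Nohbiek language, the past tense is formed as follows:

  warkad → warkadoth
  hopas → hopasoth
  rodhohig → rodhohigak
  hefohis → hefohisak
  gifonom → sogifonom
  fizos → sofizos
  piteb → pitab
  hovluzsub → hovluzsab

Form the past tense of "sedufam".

hopas and hefohis both end in -s yet inflect differently (hopasoth, hefohisak), so the final letter is not what conditions the rule; the last vowel is.
"sedufam" has last vowel 'a'. The stems whose last vowel is 'a' (warkad → warkadoth, hopas → hopasoth) add -oth.
So sedufam → sedufamoth.

sedufamoth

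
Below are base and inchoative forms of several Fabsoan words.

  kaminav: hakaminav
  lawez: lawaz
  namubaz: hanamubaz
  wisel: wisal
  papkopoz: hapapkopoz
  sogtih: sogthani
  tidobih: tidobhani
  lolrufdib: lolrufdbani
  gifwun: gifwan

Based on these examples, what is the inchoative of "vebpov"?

"vebpov" has last vowel 'o'. The one such stem in the data (papkopoz → hapapkopoz) adds the prefix ha-, so the same rule applies.
So vebpov → havebpov.

havebpov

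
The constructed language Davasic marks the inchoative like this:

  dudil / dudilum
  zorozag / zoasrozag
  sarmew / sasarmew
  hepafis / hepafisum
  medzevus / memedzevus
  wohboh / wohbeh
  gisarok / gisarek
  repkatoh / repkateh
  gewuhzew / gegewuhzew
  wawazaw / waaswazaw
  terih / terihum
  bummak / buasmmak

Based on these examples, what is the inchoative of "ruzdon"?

ruzden

"ruzdon" has last vowel 'o'. The stems whose last vowel is 'o' (repkatoh → repkateh, gisarok → gisarek, wohboh → wohbeh) change the last vowel to 'e'.
The other patterns: stems whose last vowel is 'e' or 'u' repeat the first consonant+vowel as a prefix; stems whose last vowel is 'i' add -um; stems whose last vowel is 'a' insert -as- after the first vowel.
So ruzdon → ruzden.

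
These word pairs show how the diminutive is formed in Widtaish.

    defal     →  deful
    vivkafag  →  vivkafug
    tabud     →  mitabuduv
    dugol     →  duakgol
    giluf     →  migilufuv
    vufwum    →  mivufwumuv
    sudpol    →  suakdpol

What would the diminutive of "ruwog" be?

ruakwog

defal and dugol both end in -l yet inflect differently (deful, duakgol), so the final letter is not what conditions the rule; the last vowel is.
"ruwog" has last vowel 'o'. The stems whose last vowel is 'o' (dugol → duakgol, sudpol → suakdpol) insert -ak- after the first vowel.
The other patterns: stems whose last vowel is 'a' change the last vowel to 'u'; stems whose last vowel is 'u' add mi- … -uv around the stem.
So ruwog → ruakwog.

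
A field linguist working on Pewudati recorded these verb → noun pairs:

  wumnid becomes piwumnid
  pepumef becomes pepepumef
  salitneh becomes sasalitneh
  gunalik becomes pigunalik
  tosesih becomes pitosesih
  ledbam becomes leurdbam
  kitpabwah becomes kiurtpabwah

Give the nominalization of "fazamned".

fafazamned

tosesih and salitneh both end in -h yet inflect differently (pitosesih, sasalitneh), so the final letter is not what conditions the rule; the last vowel is.
"fazamned" has last vowel 'e'. The stems whose last vowel is 'e' (pepumef → pepepumef, salitneh → sasalitneh) repeat the first consonant+vowel as a prefix.
So fazamned → fafazamned.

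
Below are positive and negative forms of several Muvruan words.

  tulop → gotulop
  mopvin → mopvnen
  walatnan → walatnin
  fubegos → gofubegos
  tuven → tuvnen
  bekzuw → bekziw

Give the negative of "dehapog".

"dehapog" has last vowel 'o'. The stems whose last vowel is 'o' (fubegos → gofubegos, tulop → gotulop) add the prefix go-.
So dehapog → godehapog.

godehapog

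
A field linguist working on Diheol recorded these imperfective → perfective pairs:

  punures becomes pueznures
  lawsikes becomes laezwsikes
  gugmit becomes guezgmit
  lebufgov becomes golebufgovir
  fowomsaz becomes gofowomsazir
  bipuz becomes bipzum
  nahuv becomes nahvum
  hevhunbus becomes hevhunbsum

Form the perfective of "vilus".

vilsum

"vilus" has last vowel 'u'. The stems whose last vowel is 'u' (bipuz → bipzum, nahuv → nahvum, hevhunbus → hevhunbsum) delete the last vowel and add -um.
The other patterns: stems whose last vowel is 'e' or 'i' insert -ez- after the first vowel; stems whose last vowel is 'a' or 'o' add go- … -ir around the stem.
So vilus → vilsum.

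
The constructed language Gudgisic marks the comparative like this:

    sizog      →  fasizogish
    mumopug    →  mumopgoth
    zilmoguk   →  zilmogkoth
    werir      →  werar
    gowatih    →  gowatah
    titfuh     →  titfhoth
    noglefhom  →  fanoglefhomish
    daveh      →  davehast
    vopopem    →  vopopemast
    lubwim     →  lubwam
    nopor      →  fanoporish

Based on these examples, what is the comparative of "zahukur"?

vopopem and noglefhom both end in -m yet inflect differently (vopopemast, fanoglefhomish), so the final letter is not what conditions the rule; the last vowel is.
"zahukur" has last vowel 'u'. The stems whose last vowel is 'u' (zilmoguk → zilmogkoth, titfuh → titfhoth, mumopug → mumopgoth) delete the last vowel and add -oth.
The other patterns: stems whose last vowel is 'e' add -ast; stems whose last vowel is 'o' add fa- … -ish around the stem; stems whose last vowel is 'i' change the last vowel to 'a'.
So zahukur → zahukroth.

zahukroth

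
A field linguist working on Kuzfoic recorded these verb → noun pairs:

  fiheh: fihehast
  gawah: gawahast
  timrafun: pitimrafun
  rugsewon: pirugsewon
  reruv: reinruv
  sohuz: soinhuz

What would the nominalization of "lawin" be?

pilawin

timrafun and reruv both have last vowel 'u' yet inflect differently (pitimrafun, reinruv), so the last vowel is not what conditions the rule; the final letter is.
"lawin" ends in -n. The stems ending in -n (timrafun → pitimrafun, rugsewon → pirugsewon) add the prefix pi-.
So lawin → pilawin.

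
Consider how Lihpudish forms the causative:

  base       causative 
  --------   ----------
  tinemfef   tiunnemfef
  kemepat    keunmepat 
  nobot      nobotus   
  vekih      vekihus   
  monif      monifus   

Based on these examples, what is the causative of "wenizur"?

weunnizur

kemepat and nobot both end in -t yet inflect differently (keunmepat, nobotus), so the final letter is not what conditions the rule; the number of vowels is.
"wenizur" has 3 vowels. The stems with 3 vowels (tinemfef → tiunnemfef, kemepat → keunmepat) insert -un- after the first vowel.
So wenizur → weunnizur.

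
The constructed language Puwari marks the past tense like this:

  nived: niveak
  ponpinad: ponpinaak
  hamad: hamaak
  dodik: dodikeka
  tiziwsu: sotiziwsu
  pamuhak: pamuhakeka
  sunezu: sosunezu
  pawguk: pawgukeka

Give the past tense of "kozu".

pamuhak and hamad both have last vowel 'a' yet inflect differently (pamuhakeka, hamaak), so the last vowel is not what conditions the rule; the final letter is.
"kozu" ends in -u. The stems ending in -u (sunezu → sosunezu, tiziwsu → sotiziwsu) add the prefix so-.
So kozu → sokozu.

sokozu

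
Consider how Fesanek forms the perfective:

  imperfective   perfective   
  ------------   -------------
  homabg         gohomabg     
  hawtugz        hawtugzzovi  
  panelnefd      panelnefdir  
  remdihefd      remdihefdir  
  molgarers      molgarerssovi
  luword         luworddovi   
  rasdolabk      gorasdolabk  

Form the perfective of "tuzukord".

"tuzukord" has second-to-last letter 'r'. The stems whose second-to-last letter is 'r' (luword → luworddovi, molgarers → molgarerssovi) double the final consonant and add -ovi.
So tuzukord → tuzukorddovi.

tuzukorddovi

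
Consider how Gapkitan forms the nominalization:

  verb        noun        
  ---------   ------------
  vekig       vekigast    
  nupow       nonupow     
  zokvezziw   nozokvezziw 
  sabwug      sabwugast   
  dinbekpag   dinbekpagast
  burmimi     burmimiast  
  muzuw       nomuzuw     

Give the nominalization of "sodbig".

sodbigast

"sodbig" ends in -g. The stems ending in -g (vekig → vekigast, sabwug → sabwugast, dinbekpag → dinbekpagast) add -ast.
The other pattern: stems ending in -w add the prefix no-.
So sodbig → sodbigast.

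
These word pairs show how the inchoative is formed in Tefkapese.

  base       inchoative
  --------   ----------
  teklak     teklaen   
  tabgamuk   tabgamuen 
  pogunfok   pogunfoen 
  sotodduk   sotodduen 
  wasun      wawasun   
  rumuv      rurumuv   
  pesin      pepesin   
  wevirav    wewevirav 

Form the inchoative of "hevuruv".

hehevuruv

"hevuruv" ends in -v. The stems ending in -v (rumuv → rurumuv, wevirav → wewevirav) repeat the first consonant+vowel as a prefix.
The other pattern: stems ending in -k drop the final letter and add -en.
So hevuruv → hehevuruv.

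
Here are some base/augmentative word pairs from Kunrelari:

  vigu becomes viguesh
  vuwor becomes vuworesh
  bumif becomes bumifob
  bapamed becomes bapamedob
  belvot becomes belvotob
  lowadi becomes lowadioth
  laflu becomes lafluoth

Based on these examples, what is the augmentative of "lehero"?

leherooth

vigu and laflu both end in -u yet inflect differently (viguesh, lafluoth), so the final letter is not what conditions the rule; the first letter is.
"lehero" begins with l-. The stems beginning with l- (lowadi → lowadioth, laflu → lafluoth) add -oth.
The other patterns: stems beginning with v- add -esh; stems beginning with b- add -ob.
So lehero → leherooth.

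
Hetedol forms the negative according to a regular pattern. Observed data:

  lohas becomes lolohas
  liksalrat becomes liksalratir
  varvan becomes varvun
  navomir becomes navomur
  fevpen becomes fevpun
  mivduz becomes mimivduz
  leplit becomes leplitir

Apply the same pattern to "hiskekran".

navomir and leplit both have last vowel 'i' yet inflect differently (navomur, leplitir), so the last vowel is not what conditions the rule; the final letter is.
"hiskekran" ends in -n. The stems ending in -n (varvan → varvun, fevpen → fevpun) change the last vowel to 'u'.
So hiskekran → hiskekrun.

hiskekrun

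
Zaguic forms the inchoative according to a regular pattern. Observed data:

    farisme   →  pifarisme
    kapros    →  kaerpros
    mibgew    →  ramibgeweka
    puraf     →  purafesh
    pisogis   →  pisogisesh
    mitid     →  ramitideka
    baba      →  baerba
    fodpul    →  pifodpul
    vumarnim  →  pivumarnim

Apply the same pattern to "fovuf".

pifovuf

"fovuf" begins with f-. The stems beginning with f- (farisme → pifarisme, fodpul → pifodpul) add the prefix pi-.
The other patterns: stems beginning with p- add -esh; stems beginning with m- add ra- … -eka around the stem; stems beginning with b- or k- insert -er- after the first vowel.
So fovuf → pifovuf.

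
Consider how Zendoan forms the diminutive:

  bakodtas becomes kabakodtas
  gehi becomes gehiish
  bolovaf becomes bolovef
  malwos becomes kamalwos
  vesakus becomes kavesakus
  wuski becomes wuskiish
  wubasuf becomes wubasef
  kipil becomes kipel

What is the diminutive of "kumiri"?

bakodtas and bolovaf both have last vowel 'a' yet inflect differently (kabakodtas, bolovef), so the last vowel is not what conditions the rule; the final letter is.
"kumiri" ends in -i. The stems ending in -i (wuski → wuskiish, gehi → gehiish) add -ish.
The other patterns: stems ending in -s add the prefix ka-; stems ending in -f or -l change the last vowel to 'e'.
So kumiri → kumiriish.

kumiriish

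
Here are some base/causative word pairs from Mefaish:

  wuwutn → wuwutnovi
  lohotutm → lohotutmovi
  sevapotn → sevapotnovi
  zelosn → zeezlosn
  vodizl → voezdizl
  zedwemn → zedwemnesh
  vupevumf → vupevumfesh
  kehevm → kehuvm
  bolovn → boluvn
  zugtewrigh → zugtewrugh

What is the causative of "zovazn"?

wuwutn and zelosn both end in -n yet inflect differently (wuwutnovi, zeezlosn), so the final letter is not what conditions the rule; the second-to-last letter is.
"zovazn" has second-to-last letter 'z'. The one such stem in the data (vodizl → voezdizl) inserts -ez- after the first vowel (as does zelosn), so the same rule applies.
So zovazn → zoezvazn.

zoezvazn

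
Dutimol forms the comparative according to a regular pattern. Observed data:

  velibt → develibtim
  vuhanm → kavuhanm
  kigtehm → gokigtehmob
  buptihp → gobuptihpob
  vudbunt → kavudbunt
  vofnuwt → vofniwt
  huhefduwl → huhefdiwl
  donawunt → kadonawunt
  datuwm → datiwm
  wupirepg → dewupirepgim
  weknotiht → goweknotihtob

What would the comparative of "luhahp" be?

goluhahpob

vofnuwt and donawunt both end in -t yet inflect differently (vofniwt, kadonawunt), so the final letter is not what conditions the rule; the second-to-last letter is.
"luhahp" has second-to-last letter 'h'. The stems whose second-to-last letter is 'h' (kigtehm → gokigtehmob, buptihp → gobuptihpob, weknotiht → goweknotihtob) add go- … -ob around the stem.
So luhahp → goluhahpob.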